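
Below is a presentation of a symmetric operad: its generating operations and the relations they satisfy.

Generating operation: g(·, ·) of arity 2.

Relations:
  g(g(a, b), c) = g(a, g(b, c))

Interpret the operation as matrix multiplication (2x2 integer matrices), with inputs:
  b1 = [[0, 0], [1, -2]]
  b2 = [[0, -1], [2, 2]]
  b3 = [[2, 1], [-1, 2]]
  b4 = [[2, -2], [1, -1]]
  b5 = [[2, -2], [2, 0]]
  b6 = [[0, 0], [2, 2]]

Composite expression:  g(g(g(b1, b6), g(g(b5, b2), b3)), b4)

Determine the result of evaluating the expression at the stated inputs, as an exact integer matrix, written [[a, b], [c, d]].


[[0, 0], [80, -80]]


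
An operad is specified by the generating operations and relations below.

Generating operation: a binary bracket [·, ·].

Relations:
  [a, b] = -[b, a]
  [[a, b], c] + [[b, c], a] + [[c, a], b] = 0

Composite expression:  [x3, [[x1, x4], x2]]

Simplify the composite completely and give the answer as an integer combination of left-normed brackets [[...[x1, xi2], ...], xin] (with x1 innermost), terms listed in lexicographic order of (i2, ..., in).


Antisymmetry and Jacobi reduce to x1-anchored left-normed brackets.
Composite bracket: [x3, [[x1, x4], x2]]
Expanding via [a, b] = ab - ba: 8 signed words (2^3 = 8).
Keep just the words that open with x1:
  x1x4x2x3 (sign -1) contributes -[[[x1, x4], x2], x3]

-[[[x1, x4], x2], x3]


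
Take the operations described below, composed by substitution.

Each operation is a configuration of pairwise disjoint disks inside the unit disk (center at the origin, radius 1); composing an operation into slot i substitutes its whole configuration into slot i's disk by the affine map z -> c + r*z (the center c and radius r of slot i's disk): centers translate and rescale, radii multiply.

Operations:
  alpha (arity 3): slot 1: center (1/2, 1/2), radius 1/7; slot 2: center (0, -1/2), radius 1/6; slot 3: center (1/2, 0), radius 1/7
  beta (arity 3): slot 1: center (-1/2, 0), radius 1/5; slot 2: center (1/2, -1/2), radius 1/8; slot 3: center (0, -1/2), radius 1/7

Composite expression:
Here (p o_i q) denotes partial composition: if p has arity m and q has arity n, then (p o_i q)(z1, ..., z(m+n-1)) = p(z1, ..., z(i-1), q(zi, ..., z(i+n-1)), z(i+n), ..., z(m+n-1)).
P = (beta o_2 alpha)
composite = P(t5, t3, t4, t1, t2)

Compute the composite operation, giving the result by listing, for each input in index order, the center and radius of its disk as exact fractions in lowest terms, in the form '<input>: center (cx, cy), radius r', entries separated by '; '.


t1: center (9/16, -1/2), radius 1/56; t2: center (0, -1/2), radius 1/7; t3: center (9/16, -7/16), radius 1/56; t4: center (1/2, -9/16), radius 1/48; t5: center (-1/2, 0), radius 1/5

Follow each t-input down from beta: c' goes to c + r*c', radius to r*r'.
input t5: composing its 1 substitution step yields center (-1/2, 0), radius 1/5
input t3: composing its 2 substitution steps yields center (9/16, -7/16), radius 1/56
input t4: composing its 2 substitution steps yields center (1/2, -9/16), radius 1/48
input t1: composing its 2 substitution steps yields center (9/16, -1/2), radius 1/56
input t2: composing its 1 substitution step yields center (0, -1/2), radius 1/7


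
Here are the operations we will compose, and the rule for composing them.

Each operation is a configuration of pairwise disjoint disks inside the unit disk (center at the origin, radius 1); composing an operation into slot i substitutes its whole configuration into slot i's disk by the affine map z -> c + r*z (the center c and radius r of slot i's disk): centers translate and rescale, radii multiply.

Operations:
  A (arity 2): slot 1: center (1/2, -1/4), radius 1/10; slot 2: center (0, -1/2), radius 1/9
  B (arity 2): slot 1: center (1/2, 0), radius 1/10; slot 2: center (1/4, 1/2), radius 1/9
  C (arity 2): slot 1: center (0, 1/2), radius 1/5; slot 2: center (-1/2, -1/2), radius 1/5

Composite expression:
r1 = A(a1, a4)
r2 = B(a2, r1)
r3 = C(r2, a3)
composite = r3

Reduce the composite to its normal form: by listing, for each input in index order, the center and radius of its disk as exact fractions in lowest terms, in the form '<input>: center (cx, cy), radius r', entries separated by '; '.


a1: center (11/180, 107/180), radius 1/450; a2: center (1/10, 1/2), radius 1/50; a3: center (-1/2, -1/2), radius 1/5; a4: center (1/20, 53/90), radius 1/405

Below C, radii multiply path by path; the a-disk centers shift.
input a2: composing its 2 substitution steps yields center (1/10, 1/2), radius 1/50
input a1: composing its 3 substitution steps yields center (11/180, 107/180), radius 1/450
input a4: composing its 3 substitution steps yields center (1/20, 53/90), radius 1/405
input a3: composing its 1 substitution step yields center (-1/2, -1/2), radius 1/5


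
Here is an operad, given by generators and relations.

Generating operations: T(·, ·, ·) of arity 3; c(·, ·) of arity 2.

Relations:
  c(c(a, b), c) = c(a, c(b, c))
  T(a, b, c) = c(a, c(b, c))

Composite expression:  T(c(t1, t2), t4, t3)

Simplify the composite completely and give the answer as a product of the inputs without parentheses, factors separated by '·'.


Every regrouping of T is equal, so read the t-inputs in written order.
c(t1, t2) spells out as t1 · t2
T(c(t1, t2), t4, t3) spells out as t1 · t2 · t4 · t3

t1 · t2 · t4 · t3


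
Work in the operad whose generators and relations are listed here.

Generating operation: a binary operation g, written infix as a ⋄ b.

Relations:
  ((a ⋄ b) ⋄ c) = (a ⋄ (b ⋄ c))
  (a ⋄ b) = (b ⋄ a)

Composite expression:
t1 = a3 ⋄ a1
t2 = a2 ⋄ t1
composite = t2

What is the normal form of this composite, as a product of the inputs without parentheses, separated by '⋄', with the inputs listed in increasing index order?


a1 ⋄ a2 ⋄ a3

Shape and order are irrelevant to g; the a-input set decides.
(a3 ⋄ a1) linearizes to a3 ⋄ a1
(a2 ⋄ (a3 ⋄ a1)) linearizes to a2 ⋄ a3 ⋄ a1
sorting the factors by input index: a1 ⋄ a2 ⋄ a3


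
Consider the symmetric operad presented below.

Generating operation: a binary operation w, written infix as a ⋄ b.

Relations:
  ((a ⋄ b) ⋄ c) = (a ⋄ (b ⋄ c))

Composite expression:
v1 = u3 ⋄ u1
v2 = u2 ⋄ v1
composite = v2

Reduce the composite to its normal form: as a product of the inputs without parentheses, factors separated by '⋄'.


Every regrouping of w is equal, so read the u-inputs in written order.
(u3 ⋄ u1) collapses to u3 ⋄ u1
(u2 ⋄ (u3 ⋄ u1)) collapses to u2 ⋄ u3 ⋄ u1

u2 ⋄ u3 ⋄ u1


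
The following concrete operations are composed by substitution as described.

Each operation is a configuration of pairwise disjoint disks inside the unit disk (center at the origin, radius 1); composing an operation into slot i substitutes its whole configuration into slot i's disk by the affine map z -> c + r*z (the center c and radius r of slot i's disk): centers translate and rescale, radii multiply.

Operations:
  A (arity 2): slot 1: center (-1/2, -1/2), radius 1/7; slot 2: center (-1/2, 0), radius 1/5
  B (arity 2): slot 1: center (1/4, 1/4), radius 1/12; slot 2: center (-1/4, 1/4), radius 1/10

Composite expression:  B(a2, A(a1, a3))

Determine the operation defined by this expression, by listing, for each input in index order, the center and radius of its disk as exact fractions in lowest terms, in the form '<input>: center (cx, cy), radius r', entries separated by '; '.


a1: center (-3/10, 1/5), radius 1/70; a2: center (1/4, 1/4), radius 1/12; a3: center (-3/10, 1/4), radius 1/50


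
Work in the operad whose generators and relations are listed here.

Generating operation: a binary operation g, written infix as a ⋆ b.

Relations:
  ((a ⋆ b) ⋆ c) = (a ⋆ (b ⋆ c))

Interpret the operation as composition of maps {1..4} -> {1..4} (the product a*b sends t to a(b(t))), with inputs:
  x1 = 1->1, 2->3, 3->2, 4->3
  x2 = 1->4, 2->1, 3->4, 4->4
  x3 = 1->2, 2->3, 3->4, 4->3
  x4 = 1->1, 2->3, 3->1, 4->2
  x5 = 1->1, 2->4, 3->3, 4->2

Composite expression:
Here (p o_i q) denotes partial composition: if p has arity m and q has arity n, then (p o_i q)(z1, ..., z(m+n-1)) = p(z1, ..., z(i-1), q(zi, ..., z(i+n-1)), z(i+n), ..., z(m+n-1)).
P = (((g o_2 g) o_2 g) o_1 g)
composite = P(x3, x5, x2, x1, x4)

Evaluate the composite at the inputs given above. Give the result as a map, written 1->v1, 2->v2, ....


1->3, 2->2, 3->3, 4->3


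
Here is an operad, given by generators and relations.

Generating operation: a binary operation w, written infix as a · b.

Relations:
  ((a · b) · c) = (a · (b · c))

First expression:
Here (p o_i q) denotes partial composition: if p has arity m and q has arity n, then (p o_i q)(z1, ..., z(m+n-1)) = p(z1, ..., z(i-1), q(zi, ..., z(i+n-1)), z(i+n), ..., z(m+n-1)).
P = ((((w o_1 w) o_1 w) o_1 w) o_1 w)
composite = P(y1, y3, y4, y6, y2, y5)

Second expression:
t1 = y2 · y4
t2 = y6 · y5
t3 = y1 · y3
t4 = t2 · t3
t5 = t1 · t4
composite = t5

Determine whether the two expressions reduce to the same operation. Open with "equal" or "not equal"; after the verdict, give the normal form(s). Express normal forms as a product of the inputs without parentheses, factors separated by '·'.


not equal; the first gives y1 · y3 · y4 · y6 · y2 · y5 and the second y2 · y4 · y6 · y5 · y1 · y3

In normal form, the first expression is y1 · y3 · y4 · y6 · y2 · y5
In normal form, the second expression is y2 · y4 · y6 · y5 · y1 · y3
Distinct normal forms: not equal.


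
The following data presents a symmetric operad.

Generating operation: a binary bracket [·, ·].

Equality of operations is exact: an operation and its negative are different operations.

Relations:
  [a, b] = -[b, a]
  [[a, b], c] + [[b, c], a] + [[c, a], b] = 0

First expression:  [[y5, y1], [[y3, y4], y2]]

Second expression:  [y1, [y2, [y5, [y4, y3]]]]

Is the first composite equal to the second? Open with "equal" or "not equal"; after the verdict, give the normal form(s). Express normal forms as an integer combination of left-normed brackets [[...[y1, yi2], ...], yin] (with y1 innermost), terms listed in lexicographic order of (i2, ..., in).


The first composite normalizes to [[[[y1, y5], y2], y3], y4] - [[[[y1, y5], y2], y4], y3] - [[[[y1, y5], y3], y4], y2] + [[[[y1, y5], y4], y3], y2]
The second composite normalizes to [[[[y1, y2], y3], y4], y5] - [[[[y1, y2], y4], y3], y5] - [[[[y1, y2], y5], y3], y4] + [[[[y1, y2], y5], y4], y3] - [[[[y1, y3], y4], y5], y2] + [[[[y1, y4], y3], y5], y2] + [[[[y1, y5], y3], y4], y2] - [[[[y1, y5], y4], y3], y2]
Different reductions; not equal.

not equal: they reduce to [[[[y1, y5], y2], y3], y4] - [[[[y1, y5], y2], y4], y3] - [[[[y1, y5], y3], y4], y2] + [[[[y1, y5], y4], y3], y2] and [[[[y1, y2], y3], y4], y5] - [[[[y1, y2], y4], y3], y5] - [[[[y1, y2], y5], y3], y4] + [[[[y1, y2], y5], y4], y3] - [[[[y1, y3], y4], y5], y2] + [[[[y1, y4], y3], y5], y2] + [[[[y1, y5], y3], y4], y2] - [[[[y1, y5], y4], y3], y2]


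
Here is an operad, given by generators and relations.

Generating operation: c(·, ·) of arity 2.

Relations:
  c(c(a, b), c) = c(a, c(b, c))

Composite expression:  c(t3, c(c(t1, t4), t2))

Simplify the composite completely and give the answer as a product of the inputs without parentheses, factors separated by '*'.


t3 * t1 * t4 * t2

The c-tree's shape is irrelevant; the t-reading-order decides.
c(t1, t4) flattens to t1 * t4
c(c(t1, t4), t2) flattens to t1 * t4 * t2
c(t3, c(c(t1, t4), t2)) flattens to t3 * t1 * t4 * t2


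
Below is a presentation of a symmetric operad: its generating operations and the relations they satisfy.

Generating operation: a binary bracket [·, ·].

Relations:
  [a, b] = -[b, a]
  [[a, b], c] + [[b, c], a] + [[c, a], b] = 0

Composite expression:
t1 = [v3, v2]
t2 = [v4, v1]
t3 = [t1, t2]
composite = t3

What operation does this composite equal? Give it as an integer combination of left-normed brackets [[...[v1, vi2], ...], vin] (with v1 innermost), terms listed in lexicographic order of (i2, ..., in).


Skip Jacobi rewriting: expand, keep v1-initial words, read off terms.
Composite bracket: [[v3, v2], [v4, v1]]
Expanding via [a, b] = ab - ba: 8 signed words (2^3 = 8).
Keep just the words that open with v1:
  sign of v1v4v2v3 is -1, so it contributes -[[[v1, v4], v2], v3]
  sign of v1v4v3v2 is +1, so it contributes +[[[v1, v4], v3], v2]

-[[[v1, v4], v2], v3] + [[[v1, v4], v3], v2]


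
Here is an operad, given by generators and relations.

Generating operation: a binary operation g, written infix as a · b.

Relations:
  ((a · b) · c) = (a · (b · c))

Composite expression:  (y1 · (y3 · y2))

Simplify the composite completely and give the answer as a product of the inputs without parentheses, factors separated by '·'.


y1 · y3 · y2


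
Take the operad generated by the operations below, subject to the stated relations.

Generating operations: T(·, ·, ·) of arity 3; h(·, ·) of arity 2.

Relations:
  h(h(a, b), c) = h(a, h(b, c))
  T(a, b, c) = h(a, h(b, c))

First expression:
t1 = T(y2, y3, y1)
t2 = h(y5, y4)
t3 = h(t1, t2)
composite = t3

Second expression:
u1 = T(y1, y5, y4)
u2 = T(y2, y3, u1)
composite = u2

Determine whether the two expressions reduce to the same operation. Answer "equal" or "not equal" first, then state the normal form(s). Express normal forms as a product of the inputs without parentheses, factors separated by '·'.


equal; the common form is y2 · y3 · y1 · y5 · y4

In normal form, the first expression is y2 · y3 · y1 · y5 · y4
In normal form, the second expression is y2 · y3 · y1 · y5 · y4
One common form — equal.


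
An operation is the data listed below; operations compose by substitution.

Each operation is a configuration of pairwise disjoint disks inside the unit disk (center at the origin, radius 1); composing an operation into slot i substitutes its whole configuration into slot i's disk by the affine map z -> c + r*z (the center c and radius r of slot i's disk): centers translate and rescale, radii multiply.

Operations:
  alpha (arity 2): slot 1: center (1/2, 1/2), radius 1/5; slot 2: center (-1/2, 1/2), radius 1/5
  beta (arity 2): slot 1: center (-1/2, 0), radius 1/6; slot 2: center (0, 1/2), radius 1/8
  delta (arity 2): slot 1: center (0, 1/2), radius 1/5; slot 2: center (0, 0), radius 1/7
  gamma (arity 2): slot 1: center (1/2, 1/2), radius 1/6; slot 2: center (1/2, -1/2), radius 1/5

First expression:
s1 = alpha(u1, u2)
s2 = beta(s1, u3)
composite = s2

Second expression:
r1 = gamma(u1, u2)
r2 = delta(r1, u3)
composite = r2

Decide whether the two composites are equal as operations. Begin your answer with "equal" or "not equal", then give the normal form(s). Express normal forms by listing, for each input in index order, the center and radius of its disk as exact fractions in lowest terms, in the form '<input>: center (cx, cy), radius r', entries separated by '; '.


not equal: they reduce to u1: center (-5/12, 1/12), radius 1/30; u2: center (-7/12, 1/12), radius 1/30; u3: center (0, 1/2), radius 1/8 and u1: center (1/10, 3/5), radius 1/30; u2: center (1/10, 2/5), radius 1/25; u3: center (0, 0), radius 1/7

Reducing the first expression gives u1: center (-5/12, 1/12), radius 1/30; u2: center (-7/12, 1/12), radius 1/30; u3: center (0, 1/2), radius 1/8
Reducing the second expression gives u1: center (1/10, 3/5), radius 1/30; u2: center (1/10, 2/5), radius 1/25; u3: center (0, 0), radius 1/7
They disagree, so not equal.


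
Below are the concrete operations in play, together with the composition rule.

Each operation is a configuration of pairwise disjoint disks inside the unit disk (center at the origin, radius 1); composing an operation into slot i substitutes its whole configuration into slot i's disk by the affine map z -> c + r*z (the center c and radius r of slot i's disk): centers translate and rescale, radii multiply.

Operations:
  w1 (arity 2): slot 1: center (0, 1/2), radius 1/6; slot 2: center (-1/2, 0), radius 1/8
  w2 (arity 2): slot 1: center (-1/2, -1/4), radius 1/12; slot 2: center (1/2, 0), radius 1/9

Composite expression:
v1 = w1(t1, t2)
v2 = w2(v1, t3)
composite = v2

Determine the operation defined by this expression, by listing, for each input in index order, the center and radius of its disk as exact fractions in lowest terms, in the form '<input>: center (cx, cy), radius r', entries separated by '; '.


t1: center (-1/2, -5/24), radius 1/72; t2: center (-13/24, -1/4), radius 1/96; t3: center (1/2, 0), radius 1/9

Affine substitution under w2: radii multiply and t-centers shift.
t1: after 2 affine steps, its disk has center (-1/2, -5/24), radius 1/72
t2: after 2 affine steps, its disk has center (-13/24, -1/4), radius 1/96
t3: after 1 affine step, its disk has center (1/2, 0), radius 1/9


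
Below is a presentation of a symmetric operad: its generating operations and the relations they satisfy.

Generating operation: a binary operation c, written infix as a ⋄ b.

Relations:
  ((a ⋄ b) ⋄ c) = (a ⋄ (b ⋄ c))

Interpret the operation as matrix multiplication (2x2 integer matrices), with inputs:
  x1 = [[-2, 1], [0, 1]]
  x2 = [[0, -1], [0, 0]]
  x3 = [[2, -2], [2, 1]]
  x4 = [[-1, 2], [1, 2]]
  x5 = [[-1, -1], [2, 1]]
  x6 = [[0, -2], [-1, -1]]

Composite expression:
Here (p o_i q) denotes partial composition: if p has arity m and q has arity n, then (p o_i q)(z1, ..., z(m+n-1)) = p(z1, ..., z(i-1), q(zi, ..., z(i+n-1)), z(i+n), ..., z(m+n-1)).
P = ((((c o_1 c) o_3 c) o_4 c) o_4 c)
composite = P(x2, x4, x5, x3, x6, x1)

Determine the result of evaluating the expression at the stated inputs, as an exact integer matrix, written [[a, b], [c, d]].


(x2 ⋄ x4) = [[-1, -2], [0, 0]]
(x3 ⋄ x6) = [[2, -2], [-1, -5]]
((x3 ⋄ x6) ⋄ x1) = [[-4, 0], [2, -6]]
(x5 ⋄ ((x3 ⋄ x6) ⋄ x1)) = [[2, 6], [-6, -6]]
((x2 ⋄ x4) ⋄ (x5 ⋄ ((x3 ⋄ x6) ⋄ x1))) = [[10, 6], [0, 0]]

[[10, 6], [0, 0]]


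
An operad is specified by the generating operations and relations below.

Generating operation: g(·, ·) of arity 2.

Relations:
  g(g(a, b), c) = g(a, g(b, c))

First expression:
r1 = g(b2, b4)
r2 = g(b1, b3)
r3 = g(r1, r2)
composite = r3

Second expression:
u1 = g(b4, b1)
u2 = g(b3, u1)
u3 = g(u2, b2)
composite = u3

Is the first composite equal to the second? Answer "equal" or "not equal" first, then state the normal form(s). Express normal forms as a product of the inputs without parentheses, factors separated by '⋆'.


The first expression, normalized: b2 ⋆ b4 ⋆ b1 ⋆ b3
The second expression, normalized: b3 ⋆ b4 ⋆ b1 ⋆ b2
No match — not equal.

not equal — first b2 ⋆ b4 ⋆ b1 ⋆ b3, second b3 ⋆ b4 ⋆ b1 ⋆ b2


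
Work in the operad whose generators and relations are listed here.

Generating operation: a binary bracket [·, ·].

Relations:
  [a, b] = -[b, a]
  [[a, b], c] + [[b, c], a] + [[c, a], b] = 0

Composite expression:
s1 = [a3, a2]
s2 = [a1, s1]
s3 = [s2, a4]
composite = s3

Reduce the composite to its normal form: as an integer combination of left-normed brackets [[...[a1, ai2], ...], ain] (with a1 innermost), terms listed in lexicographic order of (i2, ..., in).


-[[[a1, a2], a3], a4] + [[[a1, a3], a2], a4]

Skip Jacobi rewriting: expand, keep a1-initial words, read off terms.
Composite bracket: [[a1, [a3, a2]], a4]
Expanding via [a, b] = ab - ba: 8 signed words (2^3 = 8).
Coefficients come from the a1-initial words:
  the word a1a2a3a4 carries sign -1 and contributes -[[[a1, a2], a3], a4]
  the word a1a3a2a4 carries sign +1 and contributes +[[[a1, a3], a2], a4]


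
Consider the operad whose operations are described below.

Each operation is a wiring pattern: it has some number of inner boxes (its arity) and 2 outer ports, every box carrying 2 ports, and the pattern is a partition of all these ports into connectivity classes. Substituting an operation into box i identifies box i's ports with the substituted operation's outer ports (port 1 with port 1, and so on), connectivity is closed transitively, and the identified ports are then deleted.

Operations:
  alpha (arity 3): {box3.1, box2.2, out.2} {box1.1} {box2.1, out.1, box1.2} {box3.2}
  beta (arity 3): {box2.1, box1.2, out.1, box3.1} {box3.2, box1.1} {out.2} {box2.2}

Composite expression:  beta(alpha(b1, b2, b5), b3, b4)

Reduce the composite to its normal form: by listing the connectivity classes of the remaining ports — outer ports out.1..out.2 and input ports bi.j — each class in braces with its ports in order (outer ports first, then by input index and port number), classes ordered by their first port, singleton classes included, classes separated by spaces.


{out.1, b2.2, b3.1, b4.1, b5.1} {out.2} {b1.1} {b1.2, b2.1, b4.2} {b3.2} {b5.2}

Substituting into beta glues patterns; closure does the rest.
alpha over (b1, b2, b5) gives {out.1, b1.2, b2.1} {out.2, b2.2, b5.1} {b1.1} {b5.2}, out.j being that stage's outer ports
beta over (b1, b2, b5, b3, b4) gives {out.1, b2.2, b3.1, b4.1, b5.1} {out.2} {b1.1} {b1.2, b2.1, b4.2} {b3.2} {b5.2}, out.j being that stage's outer ports


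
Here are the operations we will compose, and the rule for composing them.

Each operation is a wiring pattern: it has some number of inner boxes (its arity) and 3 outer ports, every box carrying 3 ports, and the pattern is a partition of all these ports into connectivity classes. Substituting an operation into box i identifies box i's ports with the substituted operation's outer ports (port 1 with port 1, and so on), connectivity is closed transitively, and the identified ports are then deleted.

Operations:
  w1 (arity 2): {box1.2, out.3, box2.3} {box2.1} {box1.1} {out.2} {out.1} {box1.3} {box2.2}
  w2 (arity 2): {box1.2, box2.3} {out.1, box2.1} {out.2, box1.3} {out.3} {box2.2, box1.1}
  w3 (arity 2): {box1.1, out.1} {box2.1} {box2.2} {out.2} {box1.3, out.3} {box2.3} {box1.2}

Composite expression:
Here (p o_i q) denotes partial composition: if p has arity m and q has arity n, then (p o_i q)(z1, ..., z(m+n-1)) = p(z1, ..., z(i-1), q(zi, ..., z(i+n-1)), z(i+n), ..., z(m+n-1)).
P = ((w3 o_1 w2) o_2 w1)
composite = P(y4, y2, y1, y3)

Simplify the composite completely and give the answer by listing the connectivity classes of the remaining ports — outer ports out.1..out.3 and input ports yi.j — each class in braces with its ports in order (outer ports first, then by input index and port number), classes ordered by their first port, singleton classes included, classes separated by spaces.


After gluing at w3, chains via deleted ports link the y-ports.
composing w1 on (y2, y1), with out.j its own outer ports: {out.1} {out.2} {out.3, y1.3, y2.2} {y1.1} {y1.2} {y2.1} {y2.3}
composing w2 on (y4, y2, y1), with out.j its own outer ports: {out.1} {out.2, y4.3} {out.3} {y1.1} {y1.2} {y1.3, y2.2, y4.2} {y2.1} {y2.3} {y4.1}
composing w3 on (y4, y2, y1, y3), with out.j its own outer ports: {out.1} {out.2} {out.3} {y1.1} {y1.2} {y1.3, y2.2, y4.2} {y2.1} {y2.3} {y3.1} {y3.2} {y3.3} {y4.1} {y4.3}

{out.1} {out.2} {out.3} {y1.1} {y1.2} {y1.3, y2.2, y4.2} {y2.1} {y2.3} {y3.1} {y3.2} {y3.3} {y4.1} {y4.3}


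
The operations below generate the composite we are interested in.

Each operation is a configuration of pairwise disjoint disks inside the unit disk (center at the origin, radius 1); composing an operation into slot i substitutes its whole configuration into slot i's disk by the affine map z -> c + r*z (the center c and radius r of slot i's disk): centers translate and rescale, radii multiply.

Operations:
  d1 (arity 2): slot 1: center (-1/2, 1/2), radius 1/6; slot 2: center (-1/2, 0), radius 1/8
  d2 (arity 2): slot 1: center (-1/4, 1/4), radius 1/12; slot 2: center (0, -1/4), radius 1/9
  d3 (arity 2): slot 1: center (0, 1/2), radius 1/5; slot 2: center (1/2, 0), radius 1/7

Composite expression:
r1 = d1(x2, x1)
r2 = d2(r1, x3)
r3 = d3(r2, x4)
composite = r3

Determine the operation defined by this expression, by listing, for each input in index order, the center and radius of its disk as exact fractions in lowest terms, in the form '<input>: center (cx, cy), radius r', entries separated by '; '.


x1: center (-7/120, 11/20), radius 1/480; x2: center (-7/120, 67/120), radius 1/360; x3: center (0, 9/20), radius 1/45; x4: center (1/2, 0), radius 1/7

Each x-disk chains the slot maps above it in d3; radii multiply.
tracing x2 down its 3-map path: center (-7/120, 67/120), radius 1/360
tracing x1 down its 3-map path: center (-7/120, 11/20), radius 1/480
tracing x3 down its 2-map path: center (0, 9/20), radius 1/45
tracing x4 down its 1-map path: center (1/2, 0), radius 1/7


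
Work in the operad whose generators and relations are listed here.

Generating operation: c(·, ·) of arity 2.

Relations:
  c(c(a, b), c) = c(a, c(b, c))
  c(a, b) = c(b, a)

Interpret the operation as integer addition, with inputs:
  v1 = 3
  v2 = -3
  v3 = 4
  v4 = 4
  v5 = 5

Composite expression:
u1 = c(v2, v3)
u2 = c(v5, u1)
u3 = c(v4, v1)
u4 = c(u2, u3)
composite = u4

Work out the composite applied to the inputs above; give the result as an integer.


13


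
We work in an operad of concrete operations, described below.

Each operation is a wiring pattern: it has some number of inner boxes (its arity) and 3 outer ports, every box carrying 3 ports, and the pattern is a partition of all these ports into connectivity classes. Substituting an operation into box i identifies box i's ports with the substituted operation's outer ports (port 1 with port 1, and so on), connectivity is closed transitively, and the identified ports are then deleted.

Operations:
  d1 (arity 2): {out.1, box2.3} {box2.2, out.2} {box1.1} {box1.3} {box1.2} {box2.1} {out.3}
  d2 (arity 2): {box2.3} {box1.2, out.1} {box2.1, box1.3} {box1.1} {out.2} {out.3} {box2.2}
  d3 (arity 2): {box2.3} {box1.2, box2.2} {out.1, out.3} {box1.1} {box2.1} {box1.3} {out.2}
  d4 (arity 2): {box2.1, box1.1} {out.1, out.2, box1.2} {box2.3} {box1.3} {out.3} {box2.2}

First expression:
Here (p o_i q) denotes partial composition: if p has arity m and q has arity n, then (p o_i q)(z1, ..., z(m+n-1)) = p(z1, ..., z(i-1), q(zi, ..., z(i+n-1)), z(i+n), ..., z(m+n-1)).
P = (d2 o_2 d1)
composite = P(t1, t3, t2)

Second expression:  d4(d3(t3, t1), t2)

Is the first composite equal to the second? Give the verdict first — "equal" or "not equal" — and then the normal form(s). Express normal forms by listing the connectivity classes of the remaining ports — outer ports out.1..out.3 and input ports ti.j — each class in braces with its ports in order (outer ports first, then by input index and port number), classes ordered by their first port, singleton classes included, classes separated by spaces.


not equal: they reduce to {out.1, t1.2} {out.2} {out.3} {t1.1} {t1.3, t2.3} {t2.1} {t2.2} {t3.1} {t3.2} {t3.3} and {out.1, out.2} {out.3} {t1.1} {t1.2, t3.2} {t1.3} {t2.1} {t2.2} {t2.3} {t3.1} {t3.3}

Reducing the first expression gives {out.1, t1.2} {out.2} {out.3} {t1.1} {t1.3, t2.3} {t2.1} {t2.2} {t3.1} {t3.2} {t3.3}
Reducing the second expression gives {out.1, out.2} {out.3} {t1.1} {t1.2, t3.2} {t1.3} {t2.1} {t2.2} {t2.3} {t3.1} {t3.3}
No match — not equal.


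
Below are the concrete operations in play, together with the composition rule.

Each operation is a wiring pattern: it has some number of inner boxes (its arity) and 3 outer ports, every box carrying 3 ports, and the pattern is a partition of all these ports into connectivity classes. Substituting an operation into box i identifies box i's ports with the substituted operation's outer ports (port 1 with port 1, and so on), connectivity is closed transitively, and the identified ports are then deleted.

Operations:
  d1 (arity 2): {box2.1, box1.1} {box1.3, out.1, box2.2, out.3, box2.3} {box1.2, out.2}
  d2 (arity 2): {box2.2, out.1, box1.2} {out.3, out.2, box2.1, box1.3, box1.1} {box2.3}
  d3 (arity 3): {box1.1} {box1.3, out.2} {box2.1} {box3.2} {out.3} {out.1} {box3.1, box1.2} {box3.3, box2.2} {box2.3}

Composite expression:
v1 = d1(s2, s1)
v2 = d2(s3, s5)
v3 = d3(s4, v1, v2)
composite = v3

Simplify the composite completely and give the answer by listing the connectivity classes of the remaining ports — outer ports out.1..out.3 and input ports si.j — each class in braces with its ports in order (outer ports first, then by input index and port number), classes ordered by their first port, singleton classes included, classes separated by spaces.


{out.1} {out.2, s4.3} {out.3} {s1.1, s2.1} {s1.2, s1.3, s2.3} {s2.2, s3.1, s3.3, s5.1} {s3.2, s4.2, s5.2} {s4.1} {s5.3}


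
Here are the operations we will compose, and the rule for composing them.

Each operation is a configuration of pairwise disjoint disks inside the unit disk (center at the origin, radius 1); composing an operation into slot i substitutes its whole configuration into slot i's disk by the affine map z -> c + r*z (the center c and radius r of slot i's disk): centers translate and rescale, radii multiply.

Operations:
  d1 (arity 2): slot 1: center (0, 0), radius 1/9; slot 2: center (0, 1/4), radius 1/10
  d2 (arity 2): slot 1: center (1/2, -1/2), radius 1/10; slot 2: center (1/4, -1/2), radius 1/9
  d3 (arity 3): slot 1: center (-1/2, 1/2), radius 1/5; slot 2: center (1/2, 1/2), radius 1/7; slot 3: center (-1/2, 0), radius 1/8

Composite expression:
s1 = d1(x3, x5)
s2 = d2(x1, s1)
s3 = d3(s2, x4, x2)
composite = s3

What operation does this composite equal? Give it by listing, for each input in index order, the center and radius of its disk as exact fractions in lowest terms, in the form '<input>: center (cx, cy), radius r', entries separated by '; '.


x1: center (-2/5, 2/5), radius 1/50; x2: center (-1/2, 0), radius 1/8; x3: center (-9/20, 2/5), radius 1/405; x4: center (1/2, 1/2), radius 1/7; x5: center (-9/20, 73/180), radius 1/450

Affine substitution under d3: radii multiply and x-centers shift.
x1: after 2 affine steps, its disk has center (-2/5, 2/5), radius 1/50
x3: after 3 affine steps, its disk has center (-9/20, 2/5), radius 1/405
x5: after 3 affine steps, its disk has center (-9/20, 73/180), radius 1/450
x4: after 1 affine step, its disk has center (1/2, 1/2), radius 1/7
x2: after 1 affine step, its disk has center (-1/2, 0), radius 1/8


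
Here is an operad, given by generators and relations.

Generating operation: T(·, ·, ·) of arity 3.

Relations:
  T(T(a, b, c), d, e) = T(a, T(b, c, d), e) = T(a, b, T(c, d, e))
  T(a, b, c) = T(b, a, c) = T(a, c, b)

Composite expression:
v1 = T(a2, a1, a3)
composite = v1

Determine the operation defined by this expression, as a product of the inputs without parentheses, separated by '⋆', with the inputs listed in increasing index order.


a1 ⋆ a2 ⋆ a3


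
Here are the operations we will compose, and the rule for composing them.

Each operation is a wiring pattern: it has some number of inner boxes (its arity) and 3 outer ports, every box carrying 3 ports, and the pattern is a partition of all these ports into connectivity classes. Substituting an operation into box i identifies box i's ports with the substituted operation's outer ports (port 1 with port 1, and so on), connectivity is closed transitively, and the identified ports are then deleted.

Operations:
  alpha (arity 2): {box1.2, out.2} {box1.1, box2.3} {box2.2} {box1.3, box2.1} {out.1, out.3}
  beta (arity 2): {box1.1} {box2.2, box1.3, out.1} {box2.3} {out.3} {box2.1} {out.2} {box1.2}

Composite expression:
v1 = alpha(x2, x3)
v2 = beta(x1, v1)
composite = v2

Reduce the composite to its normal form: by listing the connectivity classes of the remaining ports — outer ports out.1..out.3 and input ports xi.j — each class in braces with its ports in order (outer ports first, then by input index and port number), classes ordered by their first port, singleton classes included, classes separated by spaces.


{out.1, x1.3, x2.2} {out.2} {out.3} {x1.1} {x1.2} {x2.1, x3.3} {x2.3, x3.1} {x3.2}


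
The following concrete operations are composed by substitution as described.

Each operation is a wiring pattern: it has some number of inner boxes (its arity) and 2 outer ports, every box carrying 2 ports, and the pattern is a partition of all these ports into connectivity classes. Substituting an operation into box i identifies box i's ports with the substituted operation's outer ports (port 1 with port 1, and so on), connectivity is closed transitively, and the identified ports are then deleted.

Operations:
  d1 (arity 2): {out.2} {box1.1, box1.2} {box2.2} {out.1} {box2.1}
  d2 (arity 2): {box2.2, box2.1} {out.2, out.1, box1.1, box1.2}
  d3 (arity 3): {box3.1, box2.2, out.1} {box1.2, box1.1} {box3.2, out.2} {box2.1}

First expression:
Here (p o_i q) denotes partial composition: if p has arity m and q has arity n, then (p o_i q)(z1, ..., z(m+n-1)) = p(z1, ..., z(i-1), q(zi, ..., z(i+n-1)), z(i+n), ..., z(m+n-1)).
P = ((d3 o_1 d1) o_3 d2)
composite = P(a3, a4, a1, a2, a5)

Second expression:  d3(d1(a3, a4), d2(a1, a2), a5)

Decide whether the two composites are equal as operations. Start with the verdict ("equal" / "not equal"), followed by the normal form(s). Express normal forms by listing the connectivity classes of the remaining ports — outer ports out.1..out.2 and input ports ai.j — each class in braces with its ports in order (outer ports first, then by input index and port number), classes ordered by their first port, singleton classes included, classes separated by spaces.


equal; the common form is {out.1, a1.1, a1.2, a5.1} {out.2, a5.2} {a2.1, a2.2} {a3.1, a3.2} {a4.1} {a4.2}

The first composite normalizes to {out.1, a1.1, a1.2, a5.1} {out.2, a5.2} {a2.1, a2.2} {a3.1, a3.2} {a4.1} {a4.2}
The second composite normalizes to {out.1, a1.1, a1.2, a5.1} {out.2, a5.2} {a2.1, a2.2} {a3.1, a3.2} {a4.1} {a4.2}
Both agree, so they are equal.


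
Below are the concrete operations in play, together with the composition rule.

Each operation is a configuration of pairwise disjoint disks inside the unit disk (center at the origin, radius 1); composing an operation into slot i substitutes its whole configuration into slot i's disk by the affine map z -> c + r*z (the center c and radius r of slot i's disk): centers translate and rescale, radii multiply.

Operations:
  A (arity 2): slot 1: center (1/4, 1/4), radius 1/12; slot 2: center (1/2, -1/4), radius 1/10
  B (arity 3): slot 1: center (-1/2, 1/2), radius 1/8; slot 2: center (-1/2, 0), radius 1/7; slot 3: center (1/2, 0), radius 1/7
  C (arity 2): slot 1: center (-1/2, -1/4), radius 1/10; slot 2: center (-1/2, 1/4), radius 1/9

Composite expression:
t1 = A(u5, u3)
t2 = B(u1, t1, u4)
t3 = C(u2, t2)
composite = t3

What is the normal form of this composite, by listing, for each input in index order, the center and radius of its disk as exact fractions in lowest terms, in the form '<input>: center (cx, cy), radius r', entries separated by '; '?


u1: center (-5/9, 11/36), radius 1/72; u2: center (-1/2, -1/4), radius 1/10; u3: center (-23/42, 31/126), radius 1/630; u4: center (-4/9, 1/4), radius 1/63; u5: center (-139/252, 16/63), radius 1/756

Affine substitution under C: radii multiply and u-centers shift.
input u2: applying the 1 nested substitution gives center (-1/2, -1/4), radius 1/10
input u1: applying the 2 nested substitutions gives center (-5/9, 11/36), radius 1/72
input u5: applying the 3 nested substitutions gives center (-139/252, 16/63), radius 1/756
input u3: applying the 3 nested substitutions gives center (-23/42, 31/126), radius 1/630
input u4: applying the 2 nested substitutions gives center (-4/9, 1/4), radius 1/63


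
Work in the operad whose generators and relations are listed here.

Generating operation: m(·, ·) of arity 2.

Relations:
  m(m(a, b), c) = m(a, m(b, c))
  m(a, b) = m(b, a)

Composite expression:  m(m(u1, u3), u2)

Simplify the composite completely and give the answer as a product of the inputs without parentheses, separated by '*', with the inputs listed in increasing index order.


u1 * u2 * u3

Shape and order are irrelevant to m; the u-input set decides.
m(u1, u3) reduces to u1 * u3
m(m(u1, u3), u2) reduces to u1 * u3 * u2
reordering the factors by index: u1 * u2 * u3


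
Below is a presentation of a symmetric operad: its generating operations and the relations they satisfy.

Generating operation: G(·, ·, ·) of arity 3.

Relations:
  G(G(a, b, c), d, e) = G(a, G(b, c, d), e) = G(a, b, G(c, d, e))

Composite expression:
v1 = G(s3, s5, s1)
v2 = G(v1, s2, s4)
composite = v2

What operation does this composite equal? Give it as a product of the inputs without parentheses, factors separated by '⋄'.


s3 ⋄ s5 ⋄ s1 ⋄ s2 ⋄ s4

Key point: G is associative — brackets drop, the s-order remains.
G(s3, s5, s1) flattens to s3 ⋄ s5 ⋄ s1
G(G(s3, s5, s1), s2, s4) flattens to s3 ⋄ s5 ⋄ s1 ⋄ s2 ⋄ s4


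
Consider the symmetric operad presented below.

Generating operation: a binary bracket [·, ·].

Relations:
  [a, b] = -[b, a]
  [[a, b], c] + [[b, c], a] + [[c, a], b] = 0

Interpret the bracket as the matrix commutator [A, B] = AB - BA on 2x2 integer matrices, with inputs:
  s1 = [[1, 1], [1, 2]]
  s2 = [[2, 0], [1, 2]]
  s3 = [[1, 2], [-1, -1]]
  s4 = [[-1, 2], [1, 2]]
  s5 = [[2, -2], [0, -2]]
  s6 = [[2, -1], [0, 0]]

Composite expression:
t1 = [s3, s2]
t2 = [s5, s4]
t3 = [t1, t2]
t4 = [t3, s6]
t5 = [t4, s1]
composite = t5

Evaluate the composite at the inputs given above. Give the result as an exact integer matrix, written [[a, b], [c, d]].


[s3, s2] = [[2, 0], [-2, -2]]
[s5, s4] = [[-2, 2], [-4, 2]]
[[s3, s2], [s5, s4]] = [[4, 8], [24, -4]]
[[[s3, s2], [s5, s4]], s6] = [[24, -24], [48, -24]]
[[[[s3, s2], [s5, s4]], s6], s1] = [[-72, 24], [-96, 72]]

[[-72, 24], [-96, 72]]


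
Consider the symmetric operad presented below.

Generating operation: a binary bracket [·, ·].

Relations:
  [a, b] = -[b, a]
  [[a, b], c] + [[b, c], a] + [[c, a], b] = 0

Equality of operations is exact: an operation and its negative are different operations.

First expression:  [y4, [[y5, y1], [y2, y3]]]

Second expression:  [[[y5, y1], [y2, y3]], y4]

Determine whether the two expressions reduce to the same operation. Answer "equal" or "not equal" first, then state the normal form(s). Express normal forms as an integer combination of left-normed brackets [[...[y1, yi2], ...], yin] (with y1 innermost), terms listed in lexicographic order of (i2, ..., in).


The first expression reduces to [[[[y1, y5], y2], y3], y4] - [[[[y1, y5], y3], y2], y4]
The second expression reduces to -[[[[y1, y5], y2], y3], y4] + [[[[y1, y5], y3], y2], y4]
The normal forms differ: not equal.

not equal; the first gives [[[[y1, y5], y2], y3], y4] - [[[[y1, y5], y3], y2], y4] and the second -[[[[y1, y5], y2], y3], y4] + [[[[y1, y5], y3], y2], y4]


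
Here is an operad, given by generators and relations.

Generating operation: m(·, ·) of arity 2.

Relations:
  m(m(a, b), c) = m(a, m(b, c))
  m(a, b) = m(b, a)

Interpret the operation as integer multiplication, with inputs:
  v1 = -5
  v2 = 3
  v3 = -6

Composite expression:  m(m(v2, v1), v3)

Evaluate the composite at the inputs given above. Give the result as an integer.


m(v2, v1) = -15
m(m(v2, v1), v3) = 90

90


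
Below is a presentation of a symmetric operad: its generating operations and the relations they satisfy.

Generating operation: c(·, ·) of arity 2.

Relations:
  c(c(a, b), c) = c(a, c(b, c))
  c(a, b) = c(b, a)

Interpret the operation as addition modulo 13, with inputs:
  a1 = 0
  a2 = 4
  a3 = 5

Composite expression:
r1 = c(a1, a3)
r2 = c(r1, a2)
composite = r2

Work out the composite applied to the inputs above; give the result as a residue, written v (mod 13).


9 (mod 13)

c(a1, a3) = 5
c(c(a1, a3), a2) = 9


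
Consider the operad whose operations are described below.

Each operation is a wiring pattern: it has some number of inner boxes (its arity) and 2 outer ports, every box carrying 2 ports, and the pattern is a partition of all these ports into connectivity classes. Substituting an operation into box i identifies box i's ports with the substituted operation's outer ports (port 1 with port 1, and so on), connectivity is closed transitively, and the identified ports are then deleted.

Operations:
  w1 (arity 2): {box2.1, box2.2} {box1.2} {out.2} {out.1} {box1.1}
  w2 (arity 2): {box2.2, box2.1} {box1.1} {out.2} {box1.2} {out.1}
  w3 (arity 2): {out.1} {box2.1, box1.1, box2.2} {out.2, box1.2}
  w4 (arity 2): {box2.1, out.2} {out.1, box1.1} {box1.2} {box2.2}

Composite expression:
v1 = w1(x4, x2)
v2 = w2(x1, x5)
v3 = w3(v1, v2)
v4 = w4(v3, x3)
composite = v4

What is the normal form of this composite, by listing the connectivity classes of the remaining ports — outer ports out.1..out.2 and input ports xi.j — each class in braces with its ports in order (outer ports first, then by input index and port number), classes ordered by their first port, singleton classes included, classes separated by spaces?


{out.1} {out.2, x3.1} {x1.1} {x1.2} {x2.1, x2.2} {x3.2} {x4.1} {x4.2} {x5.1, x5.2}

Two ports join when wires chain via w4-identified ports.
the subtree at w1 composes to {out.1} {out.2} {x2.1, x2.2} {x4.1} {x4.2} on (x4, x2); out.j = own outer ports
the subtree at w2 composes to {out.1} {out.2} {x1.1} {x1.2} {x5.1, x5.2} on (x1, x5); out.j = own outer ports
the subtree at w3 composes to {out.1} {out.2} {x1.1} {x1.2} {x2.1, x2.2} {x4.1} {x4.2} {x5.1, x5.2} on (x4, x2, x1, x5); out.j = own outer ports
the subtree at w4 composes to {out.1} {out.2, x3.1} {x1.1} {x1.2} {x2.1, x2.2} {x3.2} {x4.1} {x4.2} {x5.1, x5.2} on (x4, x2, x1, x5, x3); out.j = own outer ports
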